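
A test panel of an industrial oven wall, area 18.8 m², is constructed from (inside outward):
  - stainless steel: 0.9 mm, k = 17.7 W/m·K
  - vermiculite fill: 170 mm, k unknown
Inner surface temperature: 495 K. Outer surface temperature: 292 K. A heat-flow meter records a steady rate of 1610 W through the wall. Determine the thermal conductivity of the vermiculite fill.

k ≈ 0.0717 W/(m·K)

Thermal resistances in series:
R_stainless steel = L/(kA) = 0.0009/(17.7×18.8) = 2.705×10^-6 K/W
Sum of known resistances R_other = 2.705×10^-6 K/W
Total R = ΔT/Q = 203/1610 = 0.1261 K/W
R_vermiculite fill = R_total − R_other = 0.1261 K/W
k = L/(R·A) = 0.17/(0.1261×18.8)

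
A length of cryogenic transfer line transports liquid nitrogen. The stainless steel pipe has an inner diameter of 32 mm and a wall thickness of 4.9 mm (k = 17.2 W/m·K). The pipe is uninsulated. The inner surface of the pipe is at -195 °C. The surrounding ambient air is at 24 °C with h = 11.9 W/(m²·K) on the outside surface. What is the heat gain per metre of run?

Treating each annulus and film as a series resistance:
R_stainless steel pipe wall = ln(20.9/16)/(2π×17.2×1) = 0.002472 K/W
R_outer film = 1/(h_o·2πr_oL) = 1/(11.9×2π×0.0209×1) = 0.6399 K/W
R_total = 0.6424 K/W
Q = ΔT/R_total = 219/0.6424

q′ ≈ 341 W/m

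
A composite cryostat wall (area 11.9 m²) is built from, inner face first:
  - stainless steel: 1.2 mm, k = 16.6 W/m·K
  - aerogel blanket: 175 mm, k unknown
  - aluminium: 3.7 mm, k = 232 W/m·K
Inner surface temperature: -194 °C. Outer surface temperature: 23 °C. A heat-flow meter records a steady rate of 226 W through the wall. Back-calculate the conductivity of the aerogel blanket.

Thermal resistances in series:
R_stainless steel = L/(kA) = 0.0012/(16.6×11.9) = 6.075×10^-6 K/W
R_aluminium = L/(kA) = 0.0037/(232×11.9) = 1.34×10^-6 K/W
Sum of known resistances R_other = 7.415×10^-6 K/W
Total R = ΔT/Q = 217/226 = 0.9602 K/W
R_aerogel blanket = R_total − R_other = 0.9602 K/W
k = L/(R·A) = 0.175/(0.9602×11.9)

k ≈ 0.0153 W/(m·K)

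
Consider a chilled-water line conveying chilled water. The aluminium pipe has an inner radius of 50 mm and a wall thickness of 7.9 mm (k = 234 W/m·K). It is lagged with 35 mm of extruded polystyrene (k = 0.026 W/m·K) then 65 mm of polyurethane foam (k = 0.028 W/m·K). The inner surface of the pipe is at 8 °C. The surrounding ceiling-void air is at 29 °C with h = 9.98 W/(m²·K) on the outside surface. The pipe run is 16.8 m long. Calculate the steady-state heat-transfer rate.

Q ≈ 58.7 W

Cylindrical conduction, so R = ln(r₂/r₁)/(2πkL) per layer, in series:
R_aluminium pipe wall = ln(57.9/50)/(2π×234×16.8) = 5.939×10^-6 K/W
R_extruded polystyrene = ln(92.9/57.9)/(2π×0.026×16.8) = 0.1723 K/W
R_polyurethane foam = ln(157.9/92.9)/(2π×0.028×16.8) = 0.1795 K/W
R_outer film = 1/(h_o·2πr_oL) = 1/(9.98×2π×0.1579×16.8) = 0.006012 K/W
R_total = 0.3578 K/W
Q = ΔT/R_total = 21/0.3578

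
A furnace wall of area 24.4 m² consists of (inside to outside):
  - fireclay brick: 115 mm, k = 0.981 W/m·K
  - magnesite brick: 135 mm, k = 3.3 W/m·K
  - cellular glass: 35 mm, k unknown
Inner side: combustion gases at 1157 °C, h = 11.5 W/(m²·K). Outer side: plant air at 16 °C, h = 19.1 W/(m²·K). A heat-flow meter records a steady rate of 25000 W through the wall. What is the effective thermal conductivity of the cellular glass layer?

k ≈ 0.0429 W/(m·K)

Model the wall as resistances in series:
R_inner film = 1/(h_i·A) = 1/(11.5×24.4) = 0.003564 K/W
R_fireclay brick = L/(kA) = 0.115/(0.981×24.4) = 0.004804 K/W
R_magnesite brick = L/(kA) = 0.135/(3.3×24.4) = 0.001677 K/W
R_outer film = 1/(h_o·A) = 1/(19.1×24.4) = 0.002146 K/W
Sum of known resistances R_other = 0.01219 K/W
Total R = ΔT/Q = 1141/25000 = 0.04564 K/W
R_cellular glass = R_total − R_other = 0.03345 K/W
k = L/(R·A) = 0.035/(0.03345×24.4)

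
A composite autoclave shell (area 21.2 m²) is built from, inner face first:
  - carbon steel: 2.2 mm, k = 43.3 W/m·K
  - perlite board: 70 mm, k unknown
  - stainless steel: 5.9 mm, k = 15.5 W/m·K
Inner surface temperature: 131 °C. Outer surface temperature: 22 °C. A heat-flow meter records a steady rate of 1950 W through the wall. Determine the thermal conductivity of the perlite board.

Thermal resistances in series:
R_carbon steel = L/(kA) = 0.0022/(43.3×21.2) = 2.397×10^-6 K/W
R_stainless steel = L/(kA) = 0.0059/(15.5×21.2) = 1.795×10^-5 K/W
Sum of known resistances R_other = 2.035×10^-5 K/W
Total R = ΔT/Q = 109/1950 = 0.0559 K/W
R_perlite board = R_total − R_other = 0.05588 K/W
k = L/(R·A) = 0.07/(0.05588×21.2)

k ≈ 0.0591 W/(m·K)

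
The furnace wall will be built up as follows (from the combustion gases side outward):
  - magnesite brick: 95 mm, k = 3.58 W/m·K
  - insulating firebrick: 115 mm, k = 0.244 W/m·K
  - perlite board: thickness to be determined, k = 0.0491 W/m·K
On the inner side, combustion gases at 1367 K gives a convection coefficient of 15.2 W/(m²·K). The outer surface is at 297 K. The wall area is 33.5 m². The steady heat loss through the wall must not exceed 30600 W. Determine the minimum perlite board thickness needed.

Model the wall as resistances in series:
R_inner film = 1/(h_i·A) = 1/(15.2×33.5) = 0.001964 K/W
R_magnesite brick = L/(kA) = 0.095/(3.58×33.5) = 7.921×10^-4 K/W
R_insulating firebrick = L/(kA) = 0.115/(0.244×33.5) = 0.01407 K/W
Sum of the known resistances R_other = 0.01682 K/W
Required total resistance R_tot = ΔT/Q_allow = 1070/30600 = 0.03497 K/W
R_perlite board = R_tot − R_other = 0.01814 K/W
L = R·k·A = 0.01814×0.0491×33.5

L ≈ 29.8 mm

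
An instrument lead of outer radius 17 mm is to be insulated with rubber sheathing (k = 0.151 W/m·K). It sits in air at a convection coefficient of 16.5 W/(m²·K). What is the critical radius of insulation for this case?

r_cr ≈ 9.15 mm

For a cylinder r_cr = k/h = 0.151/16.5
r_cr = 9.15 mm; since the bare radius (17 mm) is above r_cr, any added insulation will reduce heat loss.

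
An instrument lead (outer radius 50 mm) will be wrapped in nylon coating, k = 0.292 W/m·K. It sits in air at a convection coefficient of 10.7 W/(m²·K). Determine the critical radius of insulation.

For a cylinder r_cr = k/h = 0.292/10.7
r_cr = 27.3 mm; since the bare radius (50 mm) is above r_cr, any added insulation will reduce heat loss.

r_cr ≈ 27.3 mm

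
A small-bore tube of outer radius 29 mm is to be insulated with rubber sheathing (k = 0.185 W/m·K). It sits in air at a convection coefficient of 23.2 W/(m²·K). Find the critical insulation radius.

r_cr ≈ 7.97 mm

For a cylinder r_cr = k/h = 0.185/23.2
r_cr = 7.97 mm; since the bare radius (29 mm) is above r_cr, any added insulation will reduce heat loss.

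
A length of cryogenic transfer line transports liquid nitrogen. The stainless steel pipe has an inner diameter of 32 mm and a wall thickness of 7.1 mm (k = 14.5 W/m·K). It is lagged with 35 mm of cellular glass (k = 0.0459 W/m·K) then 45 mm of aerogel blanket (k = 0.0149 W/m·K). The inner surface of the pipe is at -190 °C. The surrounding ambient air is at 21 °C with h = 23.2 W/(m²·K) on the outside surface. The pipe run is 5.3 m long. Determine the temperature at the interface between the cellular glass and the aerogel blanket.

T ≈ -118 °C

Per-layer cylindrical resistances, series-summed:
R_stainless steel pipe wall = ln(23.1/16)/(2π×14.5×5.3) = 7.606×10^-4 K/W
R_cellular glass = ln(58.1/23.1)/(2π×0.0459×5.3) = 0.6034 K/W
R_aerogel blanket = ln(103.1/58.1)/(2π×0.0149×5.3) = 1.156 K/W
R_outer film = 1/(h_o·2πr_oL) = 1/(23.2×2π×0.1031×5.3) = 0.01255 K/W
R_total = 1.773 K/W
Q = ΔT/R_total = 211/1.773
Q = 119 W
T_interface = T_inner + Q·ΣR(inner→interface) = -190 + 119×0.6042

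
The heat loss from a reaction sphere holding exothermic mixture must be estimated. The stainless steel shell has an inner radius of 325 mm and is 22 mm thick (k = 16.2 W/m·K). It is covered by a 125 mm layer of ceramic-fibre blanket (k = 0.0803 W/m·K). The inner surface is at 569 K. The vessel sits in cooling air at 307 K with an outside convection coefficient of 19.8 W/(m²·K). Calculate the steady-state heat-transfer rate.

Q ≈ 338 W

Each spherical layer contributes R = (1/r_i − 1/r_o)/(4πk):
R_stainless steel shell = (1/0.325 − 1/0.347)/(4π×16.2) = 9.583×10^-4 K/W
R_ceramic-fibre blanket = (1/0.347 − 1/0.472)/(4π×0.0803) = 0.7563 K/W
R_outer film = 1/(h·4πr_o²) = 1/(19.8×4π×0.472²) = 0.01804 K/W
R_total = 0.7753 K/W
Q = ΔT/R_total = 262/0.7753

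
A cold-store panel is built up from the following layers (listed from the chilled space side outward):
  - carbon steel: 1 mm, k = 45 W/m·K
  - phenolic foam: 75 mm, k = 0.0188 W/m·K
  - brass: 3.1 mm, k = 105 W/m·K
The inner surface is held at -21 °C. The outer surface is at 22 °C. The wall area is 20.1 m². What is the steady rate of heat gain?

Q ≈ 217 W

Using the resistance-network approach (series):
R_carbon steel = L/(kA) = 0.001/(45×20.1) = 1.106×10^-6 K/W
R_phenolic foam = L/(kA) = 0.075/(0.0188×20.1) = 0.1985 K/W
R_brass = L/(kA) = 0.0031/(105×20.1) = 1.469×10^-6 K/W
R_total = 0.1985 K/W
Q = ΔT / R_total = 43 / 0.1985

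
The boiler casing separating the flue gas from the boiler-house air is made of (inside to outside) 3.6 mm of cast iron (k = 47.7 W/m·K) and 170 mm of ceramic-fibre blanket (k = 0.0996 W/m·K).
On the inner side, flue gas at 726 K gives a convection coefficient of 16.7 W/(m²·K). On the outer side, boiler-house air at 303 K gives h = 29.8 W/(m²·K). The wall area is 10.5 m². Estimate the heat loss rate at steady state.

Q ≈ 2470 W

Series thermal resistances:
R_inner film = 1/(h_i·A) = 1/(16.7×10.5) = 0.005703 K/W
R_cast iron = L/(kA) = 0.0036/(47.7×10.5) = 7.188×10^-6 K/W
R_ceramic-fibre blanket = L/(kA) = 0.17/(0.0996×10.5) = 0.1626 K/W
R_outer film = 1/(h_o·A) = 1/(29.8×10.5) = 0.003196 K/W
R_total = 0.1715 K/W
Q = ΔT / R_total = 423 / 0.1715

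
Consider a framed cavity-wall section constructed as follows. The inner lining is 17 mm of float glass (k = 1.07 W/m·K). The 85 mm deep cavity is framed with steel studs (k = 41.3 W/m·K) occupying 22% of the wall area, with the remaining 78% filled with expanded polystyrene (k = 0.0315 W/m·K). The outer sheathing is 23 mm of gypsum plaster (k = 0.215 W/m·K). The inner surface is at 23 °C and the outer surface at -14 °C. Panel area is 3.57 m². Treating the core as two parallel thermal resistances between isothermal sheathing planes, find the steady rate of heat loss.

Sheathing layers in series; stud and cavity paths in parallel between them.
R_inner = 0.017/(1.07×3.57) = 0.00445 K/W
R_stud  = 0.085/(41.3×0.22×3.57) = 0.00262 K/W
R_cav   = 0.085/(0.0315×0.78×3.57) = 0.969 K/W
1/R_core = 1/R_stud + 1/R_cav → R_core = 0.002613 K/W
R_outer = 0.023/(0.215×3.57) = 0.02997 K/W
R_total = 0.03703 K/W
Q = ΔT/R_total = 37/0.03703

Q ≈ 999 W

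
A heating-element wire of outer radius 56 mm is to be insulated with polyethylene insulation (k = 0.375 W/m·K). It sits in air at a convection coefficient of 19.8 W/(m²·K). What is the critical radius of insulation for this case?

For a cylinder r_cr = k/h = 0.375/19.8
r_cr = 18.9 mm; since the bare radius (56 mm) is above r_cr, any added insulation will reduce heat loss.

r_cr ≈ 18.9 mm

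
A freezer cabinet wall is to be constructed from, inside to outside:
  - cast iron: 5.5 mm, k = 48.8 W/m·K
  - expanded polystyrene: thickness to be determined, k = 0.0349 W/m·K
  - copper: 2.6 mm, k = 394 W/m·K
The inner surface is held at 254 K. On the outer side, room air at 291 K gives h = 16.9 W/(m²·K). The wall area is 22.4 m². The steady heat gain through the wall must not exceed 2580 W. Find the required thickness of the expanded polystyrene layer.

L ≈ 9.14 mm

Series thermal resistances:
R_cast iron = L/(kA) = 0.0055/(48.8×22.4) = 5.031×10^-6 K/W
R_copper = L/(kA) = 0.0026/(394×22.4) = 2.946×10^-7 K/W
R_outer film = 1/(h_o·A) = 1/(16.9×22.4) = 0.002642 K/W
Sum of the known resistances R_other = 0.002647 K/W
Required total resistance R_tot = ΔT/Q_allow = 37/2580 = 0.01434 K/W
R_expanded polystyrene = R_tot − R_other = 0.01169 K/W
L = R·k·A = 0.01169×0.0349×22.4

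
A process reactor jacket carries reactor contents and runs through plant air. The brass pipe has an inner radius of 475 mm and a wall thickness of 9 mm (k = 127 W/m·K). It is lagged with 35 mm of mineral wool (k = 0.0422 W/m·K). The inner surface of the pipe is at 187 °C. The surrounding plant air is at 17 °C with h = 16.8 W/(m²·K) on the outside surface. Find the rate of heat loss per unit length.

q′ ≈ 604 W/m

Cylindrical conduction, so R = ln(r₂/r₁)/(2πkL) per layer, in series:
R_brass pipe wall = ln(484/475)/(2π×127×1) = 2.352×10^-5 K/W
R_mineral wool = ln(519/484)/(2π×0.0422×1) = 0.2633 K/W
R_outer film = 1/(h_o·2πr_oL) = 1/(16.8×2π×0.519×1) = 0.01825 K/W
R_total = 0.2816 K/W
Q = ΔT/R_total = 170/0.2816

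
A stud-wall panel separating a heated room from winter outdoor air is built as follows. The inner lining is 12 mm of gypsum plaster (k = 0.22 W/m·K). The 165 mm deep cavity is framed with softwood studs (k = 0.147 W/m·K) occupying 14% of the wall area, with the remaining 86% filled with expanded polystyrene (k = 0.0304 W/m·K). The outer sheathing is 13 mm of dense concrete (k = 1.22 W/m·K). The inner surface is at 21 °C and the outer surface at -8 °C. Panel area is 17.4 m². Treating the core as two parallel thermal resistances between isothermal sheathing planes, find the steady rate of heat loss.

Q ≈ 140 W

Sheathing layers in series; stud and cavity paths in parallel between them.
R_inner = 0.012/(0.22×17.4) = 0.003135 K/W
R_stud  = 0.165/(0.147×0.14×17.4) = 0.4608 K/W
R_cav   = 0.165/(0.0304×0.86×17.4) = 0.3627 K/W
1/R_core = 1/R_stud + 1/R_cav → R_core = 0.203 K/W
R_outer = 0.013/(1.22×17.4) = 6.124×10^-4 K/W
R_total = 0.2067 K/W
Q = ΔT/R_total = 29/0.2067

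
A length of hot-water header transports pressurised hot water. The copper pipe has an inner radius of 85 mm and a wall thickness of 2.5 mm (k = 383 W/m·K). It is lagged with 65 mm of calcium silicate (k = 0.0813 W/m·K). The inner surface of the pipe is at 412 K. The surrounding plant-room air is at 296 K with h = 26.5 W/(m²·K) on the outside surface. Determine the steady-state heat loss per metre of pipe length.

q′ ≈ 103 W/m

For a radial system each layer contributes R = ln(r_out/r_in)/(2πkL); films add R = 1/(hA).
R_copper pipe wall = ln(87.5/85)/(2π×383×1) = 1.205×10^-5 K/W
R_calcium silicate = ln(152.5/87.5)/(2π×0.0813×1) = 1.088 K/W
R_outer film = 1/(h_o·2πr_oL) = 1/(26.5×2π×0.1525×1) = 0.03938 K/W
R_total = 1.127 K/W
Q = ΔT/R_total = 116/1.127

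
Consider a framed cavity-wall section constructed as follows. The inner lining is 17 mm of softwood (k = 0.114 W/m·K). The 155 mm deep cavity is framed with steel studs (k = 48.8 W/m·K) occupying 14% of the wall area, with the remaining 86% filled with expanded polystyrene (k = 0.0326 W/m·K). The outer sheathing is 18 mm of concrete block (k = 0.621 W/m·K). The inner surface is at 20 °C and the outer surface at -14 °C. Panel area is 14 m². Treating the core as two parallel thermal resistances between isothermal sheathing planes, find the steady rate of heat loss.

Sheathing layers in series; stud and cavity paths in parallel between them.
R_inner = 0.017/(0.114×14) = 0.01065 K/W
R_stud  = 0.155/(48.8×0.14×14) = 0.001621 K/W
R_cav   = 0.155/(0.0326×0.86×14) = 0.3949 K/W
1/R_core = 1/R_stud + 1/R_cav → R_core = 0.001614 K/W
R_outer = 0.018/(0.621×14) = 0.00207 K/W
R_total = 0.01434 K/W
Q = ΔT/R_total = 34/0.01434

Q ≈ 2370 W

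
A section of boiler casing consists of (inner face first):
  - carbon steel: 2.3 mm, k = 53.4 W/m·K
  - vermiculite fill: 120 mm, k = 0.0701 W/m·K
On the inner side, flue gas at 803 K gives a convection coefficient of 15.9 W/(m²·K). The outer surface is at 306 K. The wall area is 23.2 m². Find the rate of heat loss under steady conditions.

Model the wall as resistances in series:
R_inner film = 1/(h_i·A) = 1/(15.9×23.2) = 0.002711 K/W
R_carbon steel = L/(kA) = 0.0023/(53.4×23.2) = 1.857×10^-6 K/W
R_vermiculite fill = L/(kA) = 0.12/(0.0701×23.2) = 0.07379 K/W
R_total = 0.0765 K/W
Q = ΔT / R_total = 497 / 0.0765

Q ≈ 6500 W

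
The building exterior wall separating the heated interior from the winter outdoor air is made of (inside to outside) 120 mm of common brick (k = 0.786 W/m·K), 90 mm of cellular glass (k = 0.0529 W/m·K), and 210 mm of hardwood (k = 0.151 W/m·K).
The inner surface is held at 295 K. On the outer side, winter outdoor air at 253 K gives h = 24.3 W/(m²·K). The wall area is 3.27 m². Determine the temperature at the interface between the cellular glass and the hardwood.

T ≈ 271 K

Model the wall as resistances in series:
R_common brick = L/(kA) = 0.12/(0.786×3.27) = 0.04669 K/W
R_cellular glass = L/(kA) = 0.09/(0.0529×3.27) = 0.5203 K/W
R_hardwood = L/(kA) = 0.21/(0.151×3.27) = 0.4253 K/W
R_outer film = 1/(h_o·A) = 1/(24.3×3.27) = 0.01258 K/W
R_total = 1.005 K/W;  Q = ΔT/R_total = 42/1.005 = 41.8 W
T_interface = T_inner − Q·ΣR(inner→interface) = 295 − 41.8×0.567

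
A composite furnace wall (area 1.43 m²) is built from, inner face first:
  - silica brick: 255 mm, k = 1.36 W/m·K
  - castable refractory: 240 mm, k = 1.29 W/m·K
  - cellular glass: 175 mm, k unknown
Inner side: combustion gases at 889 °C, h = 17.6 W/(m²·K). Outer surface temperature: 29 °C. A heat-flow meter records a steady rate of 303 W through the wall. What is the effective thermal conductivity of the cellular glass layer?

k ≈ 0.0482 W/(m·K)

Treating each layer as a thermal resistance in series:
R_inner film = 1/(h_i·A) = 1/(17.6×1.43) = 0.03973 K/W
R_silica brick = L/(kA) = 0.255/(1.36×1.43) = 0.1311 K/W
R_castable refractory = L/(kA) = 0.24/(1.29×1.43) = 0.1301 K/W
Sum of known resistances R_other = 0.301 K/W
Total R = ΔT/Q = 860/303 = 2.838 K/W
R_cellular glass = R_total − R_other = 2.537 K/W
k = L/(R·A) = 0.175/(2.537×1.43)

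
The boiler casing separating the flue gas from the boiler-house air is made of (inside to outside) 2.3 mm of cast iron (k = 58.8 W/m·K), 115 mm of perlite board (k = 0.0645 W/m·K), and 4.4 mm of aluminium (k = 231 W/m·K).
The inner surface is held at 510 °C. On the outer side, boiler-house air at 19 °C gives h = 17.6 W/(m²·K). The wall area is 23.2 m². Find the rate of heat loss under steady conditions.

Q ≈ 6190 W

Series thermal resistances:
R_cast iron = L/(kA) = 0.0023/(58.8×23.2) = 1.686×10^-6 K/W
R_perlite board = L/(kA) = 0.115/(0.0645×23.2) = 0.07685 K/W
R_aluminium = L/(kA) = 0.0044/(231×23.2) = 8.21×10^-7 K/W
R_outer film = 1/(h_o·A) = 1/(17.6×23.2) = 0.002449 K/W
R_total = 0.0793 K/W
Q = ΔT / R_total = 491 / 0.0793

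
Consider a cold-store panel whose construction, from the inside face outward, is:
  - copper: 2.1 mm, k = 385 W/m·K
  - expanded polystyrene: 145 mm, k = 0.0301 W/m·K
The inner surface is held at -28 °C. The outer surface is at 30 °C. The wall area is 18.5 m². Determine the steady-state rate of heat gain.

Treating each layer as a thermal resistance in series:
R_copper = L/(kA) = 0.0021/(385×18.5) = 2.948×10^-7 K/W
R_expanded polystyrene = L/(kA) = 0.145/(0.0301×18.5) = 0.2604 K/W
R_total = 0.2604 K/W
Q = ΔT / R_total = 58 / 0.2604

Q ≈ 223 W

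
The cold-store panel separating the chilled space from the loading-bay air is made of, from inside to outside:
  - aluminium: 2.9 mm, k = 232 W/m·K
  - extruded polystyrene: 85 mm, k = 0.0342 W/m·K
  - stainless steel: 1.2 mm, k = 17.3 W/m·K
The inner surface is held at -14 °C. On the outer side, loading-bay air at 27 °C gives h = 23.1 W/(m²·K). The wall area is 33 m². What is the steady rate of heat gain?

Q ≈ 535 W

Treating each layer as a thermal resistance in series:
R_aluminium = L/(kA) = 0.0029/(232×33) = 3.788×10^-7 K/W
R_extruded polystyrene = L/(kA) = 0.085/(0.0342×33) = 0.07531 K/W
R_stainless steel = L/(kA) = 0.0012/(17.3×33) = 2.102×10^-6 K/W
R_outer film = 1/(h_o·A) = 1/(23.1×33) = 0.001312 K/W
R_total = 0.07663 K/W
Q = ΔT / R_total = 41 / 0.07663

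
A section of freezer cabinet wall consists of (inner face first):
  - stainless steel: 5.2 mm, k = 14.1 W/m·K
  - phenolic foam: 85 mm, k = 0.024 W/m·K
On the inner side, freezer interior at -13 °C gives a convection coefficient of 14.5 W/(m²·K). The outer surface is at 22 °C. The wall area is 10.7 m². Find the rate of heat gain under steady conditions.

Model the wall as resistances in series:
R_inner film = 1/(h_i·A) = 1/(14.5×10.7) = 0.006445 K/W
R_stainless steel = L/(kA) = 0.0052/(14.1×10.7) = 3.447×10^-5 K/W
R_phenolic foam = L/(kA) = 0.085/(0.024×10.7) = 0.331 K/W
R_total = 0.3375 K/W
Q = ΔT / R_total = 35 / 0.3375

Q ≈ 104 W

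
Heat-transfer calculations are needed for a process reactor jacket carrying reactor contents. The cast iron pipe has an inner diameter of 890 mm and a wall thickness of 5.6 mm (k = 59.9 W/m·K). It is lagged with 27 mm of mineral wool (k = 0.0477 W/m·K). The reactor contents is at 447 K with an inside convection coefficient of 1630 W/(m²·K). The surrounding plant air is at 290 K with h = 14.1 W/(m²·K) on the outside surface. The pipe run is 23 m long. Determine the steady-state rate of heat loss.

Q ≈ 16600 W

Treating each annulus and film as a series resistance:
R_inner film = 1/(h_i·2πr₁L) = 1/(1630×2π×0.445×23) = 9.54×10^-6 K/W
R_cast iron pipe wall = ln(450.6/445)/(2π×59.9×23) = 1.445×10^-6 K/W
R_mineral wool = ln(477.6/450.6)/(2π×0.0477×23) = 0.008442 K/W
R_outer film = 1/(h_o·2πr_oL) = 1/(14.1×2π×0.4776×23) = 0.001028 K/W
R_total = 0.009481 K/W
Q = ΔT/R_total = 157/0.009481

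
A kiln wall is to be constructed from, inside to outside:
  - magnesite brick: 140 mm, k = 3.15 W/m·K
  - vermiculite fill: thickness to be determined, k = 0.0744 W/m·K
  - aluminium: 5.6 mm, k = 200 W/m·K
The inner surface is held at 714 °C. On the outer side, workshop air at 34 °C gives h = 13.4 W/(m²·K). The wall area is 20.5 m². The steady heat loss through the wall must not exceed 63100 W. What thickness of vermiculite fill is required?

L ≈ 7.58 mm

Using the resistance-network approach (series):
R_magnesite brick = L/(kA) = 0.14/(3.15×20.5) = 0.002168 K/W
R_aluminium = L/(kA) = 0.0056/(200×20.5) = 1.366×10^-6 K/W
R_outer film = 1/(h_o·A) = 1/(13.4×20.5) = 0.00364 K/W
Sum of the known resistances R_other = 0.00581 K/W
Required total resistance R_tot = ΔT/Q_allow = 680/63100 = 0.01078 K/W
R_vermiculite fill = R_tot − R_other = 0.004967 K/W
L = R·k·A = 0.004967×0.0744×20.5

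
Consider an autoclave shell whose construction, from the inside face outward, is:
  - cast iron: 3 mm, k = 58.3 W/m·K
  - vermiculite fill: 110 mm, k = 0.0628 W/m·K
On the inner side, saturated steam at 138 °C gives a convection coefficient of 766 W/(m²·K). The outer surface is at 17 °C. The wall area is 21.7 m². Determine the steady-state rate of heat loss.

Q ≈ 1500 W

Thermal resistances in series:
R_inner film = 1/(h_i·A) = 1/(766×21.7) = 6.016×10^-5 K/W
R_cast iron = L/(kA) = 0.003/(58.3×21.7) = 2.371×10^-6 K/W
R_vermiculite fill = L/(kA) = 0.11/(0.0628×21.7) = 0.08072 K/W
R_total = 0.08078 K/W
Q = ΔT / R_total = 121 / 0.08078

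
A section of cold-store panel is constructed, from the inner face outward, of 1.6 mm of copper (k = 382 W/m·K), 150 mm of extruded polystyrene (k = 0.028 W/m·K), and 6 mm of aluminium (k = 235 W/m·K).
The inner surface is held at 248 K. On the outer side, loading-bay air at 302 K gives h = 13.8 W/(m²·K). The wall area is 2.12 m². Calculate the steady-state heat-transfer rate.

Q ≈ 21.1 W

Treating each layer as a thermal resistance in series:
R_copper = L/(kA) = 0.0016/(382×2.12) = 1.976×10^-6 K/W
R_extruded polystyrene = L/(kA) = 0.15/(0.028×2.12) = 2.527 K/W
R_aluminium = L/(kA) = 0.006/(235×2.12) = 1.204×10^-5 K/W
R_outer film = 1/(h_o·A) = 1/(13.8×2.12) = 0.03418 K/W
R_total = 2.561 K/W
Q = ΔT / R_total = 54 / 2.561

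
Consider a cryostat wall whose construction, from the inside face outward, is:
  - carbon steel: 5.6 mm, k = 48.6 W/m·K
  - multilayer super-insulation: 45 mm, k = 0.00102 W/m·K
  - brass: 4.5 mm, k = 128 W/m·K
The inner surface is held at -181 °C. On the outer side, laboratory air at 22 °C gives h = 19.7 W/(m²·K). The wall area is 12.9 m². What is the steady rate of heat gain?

Q ≈ 59.3 W

Treating each layer as a thermal resistance in series:
R_carbon steel = L/(kA) = 0.0056/(48.6×12.9) = 8.932×10^-6 K/W
R_multilayer super-insulation = L/(kA) = 0.045/(0.00102×12.9) = 3.42 K/W
R_brass = L/(kA) = 0.0045/(128×12.9) = 2.725×10^-6 K/W
R_outer film = 1/(h_o·A) = 1/(19.7×12.9) = 0.003935 K/W
R_total = 3.424 K/W
Q = ΔT / R_total = 203 / 3.424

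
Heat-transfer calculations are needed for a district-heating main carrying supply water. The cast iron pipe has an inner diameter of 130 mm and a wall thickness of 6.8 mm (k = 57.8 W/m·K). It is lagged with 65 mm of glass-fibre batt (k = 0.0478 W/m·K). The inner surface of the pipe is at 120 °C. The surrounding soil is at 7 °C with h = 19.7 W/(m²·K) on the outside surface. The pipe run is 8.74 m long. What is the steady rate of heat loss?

For a radial system each layer contributes R = ln(r_out/r_in)/(2πkL); films add R = 1/(hA).
R_cast iron pipe wall = ln(71.8/65)/(2π×57.8×8.74) = 3.135×10^-5 K/W
R_glass-fibre batt = ln(136.8/71.8)/(2π×0.0478×8.74) = 0.2456 K/W
R_outer film = 1/(h_o·2πr_oL) = 1/(19.7×2π×0.1368×8.74) = 0.006757 K/W
R_total = 0.2524 K/W
Q = ΔT/R_total = 113/0.2524

Q ≈ 448 W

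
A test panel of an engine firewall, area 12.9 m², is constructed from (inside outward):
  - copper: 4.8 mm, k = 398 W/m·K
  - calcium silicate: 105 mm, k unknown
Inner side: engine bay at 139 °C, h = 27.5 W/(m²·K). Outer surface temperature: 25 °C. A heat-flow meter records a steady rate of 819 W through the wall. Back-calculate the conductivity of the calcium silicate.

k ≈ 0.0597 W/(m·K)

Model the wall as resistances in series:
R_inner film = 1/(h_i·A) = 1/(27.5×12.9) = 0.002819 K/W
R_copper = L/(kA) = 0.0048/(398×12.9) = 9.349×10^-7 K/W
Sum of known resistances R_other = 0.00282 K/W
Total R = ΔT/Q = 114/819 = 0.1392 K/W
R_calcium silicate = R_total − R_other = 0.1364 K/W
k = L/(R·A) = 0.105/(0.1364×12.9)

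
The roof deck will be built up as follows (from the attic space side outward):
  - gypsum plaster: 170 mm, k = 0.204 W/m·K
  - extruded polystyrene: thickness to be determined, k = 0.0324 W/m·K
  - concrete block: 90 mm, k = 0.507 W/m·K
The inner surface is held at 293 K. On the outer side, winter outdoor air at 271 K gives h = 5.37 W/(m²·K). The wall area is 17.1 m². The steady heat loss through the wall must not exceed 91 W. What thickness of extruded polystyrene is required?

Model the wall as resistances in series:
R_gypsum plaster = L/(kA) = 0.17/(0.204×17.1) = 0.04873 K/W
R_concrete block = L/(kA) = 0.09/(0.507×17.1) = 0.01038 K/W
R_outer film = 1/(h_o·A) = 1/(5.37×17.1) = 0.01089 K/W
Sum of the known resistances R_other = 0.07 K/W
Required total resistance R_tot = ΔT/Q_allow = 22/91 = 0.2418 K/W
R_extruded polystyrene = R_tot − R_other = 0.1718 K/W
L = R·k·A = 0.1718×0.0324×17.1

L ≈ 95.2 mm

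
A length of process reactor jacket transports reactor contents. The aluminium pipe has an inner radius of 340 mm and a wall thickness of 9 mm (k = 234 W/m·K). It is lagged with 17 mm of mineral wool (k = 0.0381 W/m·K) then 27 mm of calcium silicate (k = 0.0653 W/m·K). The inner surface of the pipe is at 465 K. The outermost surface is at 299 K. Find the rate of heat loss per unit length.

For a radial system each layer contributes R = ln(r_out/r_in)/(2πkL); films add R = 1/(hA).
R_aluminium pipe wall = ln(349/340)/(2π×234×1) = 1.777×10^-5 K/W
R_mineral wool = ln(366/349)/(2π×0.0381×1) = 0.1987 K/W
R_calcium silicate = ln(393/366)/(2π×0.0653×1) = 0.1735 K/W
R_total = 0.3722 K/W
Q = ΔT/R_total = 166/0.3722

q′ ≈ 446 W/m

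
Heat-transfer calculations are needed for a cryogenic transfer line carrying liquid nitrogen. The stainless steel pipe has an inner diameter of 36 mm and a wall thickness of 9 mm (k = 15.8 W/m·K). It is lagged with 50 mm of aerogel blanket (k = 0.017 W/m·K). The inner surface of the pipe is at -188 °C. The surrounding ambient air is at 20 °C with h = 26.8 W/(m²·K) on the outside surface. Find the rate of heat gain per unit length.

Treating each annulus and film as a series resistance:
R_stainless steel pipe wall = ln(27/18)/(2π×15.8×1) = 0.004084 K/W
R_aerogel blanket = ln(77/27)/(2π×0.017×1) = 9.811 K/W
R_outer film = 1/(h_o·2πr_oL) = 1/(26.8×2π×0.077×1) = 0.07712 K/W
R_total = 9.892 K/W
Q = ΔT/R_total = 208/9.892

q′ ≈ 21 W/m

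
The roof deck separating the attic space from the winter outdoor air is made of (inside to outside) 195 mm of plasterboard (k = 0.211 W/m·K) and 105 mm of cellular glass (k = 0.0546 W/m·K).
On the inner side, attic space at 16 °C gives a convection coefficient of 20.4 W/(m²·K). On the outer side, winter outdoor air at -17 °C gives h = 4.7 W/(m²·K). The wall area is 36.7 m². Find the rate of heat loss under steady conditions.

Q ≈ 390 W

Treating each layer as a thermal resistance in series:
R_inner film = 1/(h_i·A) = 1/(20.4×36.7) = 0.001336 K/W
R_plasterboard = L/(kA) = 0.195/(0.211×36.7) = 0.02518 K/W
R_cellular glass = L/(kA) = 0.105/(0.0546×36.7) = 0.0524 K/W
R_outer film = 1/(h_o·A) = 1/(4.7×36.7) = 0.005797 K/W
R_total = 0.08471 K/W
Q = ΔT / R_total = 33 / 0.08471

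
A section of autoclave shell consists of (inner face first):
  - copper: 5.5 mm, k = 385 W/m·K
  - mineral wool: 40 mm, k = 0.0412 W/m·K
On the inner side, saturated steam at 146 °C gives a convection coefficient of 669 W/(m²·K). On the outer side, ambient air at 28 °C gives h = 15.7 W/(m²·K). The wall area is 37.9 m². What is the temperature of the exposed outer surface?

T ≈ 35.3 °C

Using the resistance-network approach (series):
R_inner film = 1/(h_i·A) = 1/(669×37.9) = 3.944×10^-5 K/W
R_copper = L/(kA) = 0.0055/(385×37.9) = 3.769×10^-7 K/W
R_mineral wool = L/(kA) = 0.04/(0.0412×37.9) = 0.02562 K/W
R_outer film = 1/(h_o·A) = 1/(15.7×37.9) = 0.001681 K/W
R_total = 0.02734 K/W;  Q = ΔT/R_total = 118/0.02734 = 4316 W
T_interface = T_inner − Q·ΣR(inner→interface) = 146 − 4320×0.02566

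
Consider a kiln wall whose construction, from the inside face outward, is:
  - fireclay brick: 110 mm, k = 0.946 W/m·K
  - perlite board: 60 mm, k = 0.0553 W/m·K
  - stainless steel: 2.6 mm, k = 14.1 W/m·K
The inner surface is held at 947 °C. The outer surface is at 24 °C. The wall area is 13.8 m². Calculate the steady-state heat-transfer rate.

Q ≈ 10600 W

Model the wall as resistances in series:
R_fireclay brick = L/(kA) = 0.11/(0.946×13.8) = 0.008426 K/W
R_perlite board = L/(kA) = 0.06/(0.0553×13.8) = 0.07862 K/W
R_stainless steel = L/(kA) = 0.0026/(14.1×13.8) = 1.336×10^-5 K/W
R_total = 0.08706 K/W
Q = ΔT / R_total = 923 / 0.08706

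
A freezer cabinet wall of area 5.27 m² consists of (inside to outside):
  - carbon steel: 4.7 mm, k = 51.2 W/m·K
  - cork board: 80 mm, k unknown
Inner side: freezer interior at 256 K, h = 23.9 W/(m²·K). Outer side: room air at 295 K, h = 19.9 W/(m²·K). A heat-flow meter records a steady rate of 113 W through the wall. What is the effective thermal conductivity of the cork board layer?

k ≈ 0.0463 W/(m·K)

Series thermal resistances:
R_inner film = 1/(h_i·A) = 1/(23.9×5.27) = 0.007939 K/W
R_carbon steel = L/(kA) = 0.0047/(51.2×5.27) = 1.742×10^-5 K/W
R_outer film = 1/(h_o·A) = 1/(19.9×5.27) = 0.009535 K/W
Sum of known resistances R_other = 0.01749 K/W
Total R = ΔT/Q = 39/113 = 0.3451 K/W
R_cork board = R_total − R_other = 0.3276 K/W
k = L/(R·A) = 0.08/(0.3276×5.27)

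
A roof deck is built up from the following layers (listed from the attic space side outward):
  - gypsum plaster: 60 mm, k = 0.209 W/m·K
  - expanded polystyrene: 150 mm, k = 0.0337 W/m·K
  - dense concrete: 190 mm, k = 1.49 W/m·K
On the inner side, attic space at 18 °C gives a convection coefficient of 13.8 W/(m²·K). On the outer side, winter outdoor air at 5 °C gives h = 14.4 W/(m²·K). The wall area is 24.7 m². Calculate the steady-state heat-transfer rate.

Series thermal resistances:
R_inner film = 1/(h_i·A) = 1/(13.8×24.7) = 0.002934 K/W
R_gypsum plaster = L/(kA) = 0.06/(0.209×24.7) = 0.01162 K/W
R_expanded polystyrene = L/(kA) = 0.15/(0.0337×24.7) = 0.1802 K/W
R_dense concrete = L/(kA) = 0.19/(1.49×24.7) = 0.005163 K/W
R_outer film = 1/(h_o·A) = 1/(14.4×24.7) = 0.002812 K/W
R_total = 0.2027 K/W
Q = ΔT / R_total = 13 / 0.2027

Q ≈ 64.1 W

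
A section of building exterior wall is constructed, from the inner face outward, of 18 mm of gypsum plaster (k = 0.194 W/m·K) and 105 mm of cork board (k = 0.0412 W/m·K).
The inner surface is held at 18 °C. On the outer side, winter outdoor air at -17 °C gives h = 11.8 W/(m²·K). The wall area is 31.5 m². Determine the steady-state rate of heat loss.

Model the wall as resistances in series:
R_gypsum plaster = L/(kA) = 0.018/(0.194×31.5) = 0.002946 K/W
R_cork board = L/(kA) = 0.105/(0.0412×31.5) = 0.08091 K/W
R_outer film = 1/(h_o·A) = 1/(11.8×31.5) = 0.00269 K/W
R_total = 0.08654 K/W
Q = ΔT / R_total = 35 / 0.08654

Q ≈ 404 W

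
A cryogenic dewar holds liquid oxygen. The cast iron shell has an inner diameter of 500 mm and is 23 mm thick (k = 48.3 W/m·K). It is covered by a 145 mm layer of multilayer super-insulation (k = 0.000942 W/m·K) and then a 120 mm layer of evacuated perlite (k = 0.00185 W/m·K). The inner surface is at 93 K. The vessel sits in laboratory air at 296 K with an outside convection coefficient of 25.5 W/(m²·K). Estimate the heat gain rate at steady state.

Q ≈ 1.56 W

Spherical conduction: R = (1/r_in − 1/r_out)/(4πk) per layer; series-sum.
R_cast iron shell = (1/0.25 − 1/0.273)/(4π×48.3) = 5.552×10^-4 K/W
R_multilayer super-insulation = (1/0.273 − 1/0.418)/(4π×0.000942) = 107.3 K/W
R_evacuated perlite = (1/0.418 − 1/0.538)/(4π×0.00185) = 22.95 K/W
R_outer film = 1/(h·4πr_o²) = 1/(25.5×4π×0.538²) = 0.01078 K/W
R_total = 130.3 K/W
Q = ΔT/R_total = 203/130.3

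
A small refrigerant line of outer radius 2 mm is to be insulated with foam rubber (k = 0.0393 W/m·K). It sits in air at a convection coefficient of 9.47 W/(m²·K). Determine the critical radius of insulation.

r_cr ≈ 4.15 mm

For a cylinder r_cr = k/h = 0.0393/9.47
r_cr = 4.15 mm; since the bare radius (2 mm) is below r_cr, adding a thin layer of insulation will *increase* heat loss.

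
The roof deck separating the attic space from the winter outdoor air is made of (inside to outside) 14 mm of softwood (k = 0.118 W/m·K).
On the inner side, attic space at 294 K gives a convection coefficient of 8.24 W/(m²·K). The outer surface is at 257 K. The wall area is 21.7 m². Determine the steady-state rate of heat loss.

Q ≈ 3350 W

Treating each layer as a thermal resistance in series:
R_inner film = 1/(h_i·A) = 1/(8.24×21.7) = 0.005593 K/W
R_softwood = L/(kA) = 0.014/(0.118×21.7) = 0.005467 K/W
R_total = 0.01106 K/W
Q = ΔT / R_total = 37 / 0.01106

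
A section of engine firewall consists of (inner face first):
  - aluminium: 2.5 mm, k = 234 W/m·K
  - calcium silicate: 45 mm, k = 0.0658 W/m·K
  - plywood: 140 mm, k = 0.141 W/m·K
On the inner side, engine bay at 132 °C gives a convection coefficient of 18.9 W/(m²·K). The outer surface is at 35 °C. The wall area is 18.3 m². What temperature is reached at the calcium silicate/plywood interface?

Treating each layer as a thermal resistance in series:
R_inner film = 1/(h_i·A) = 1/(18.9×18.3) = 0.002891 K/W
R_aluminium = L/(kA) = 0.0025/(234×18.3) = 5.838×10^-7 K/W
R_calcium silicate = L/(kA) = 0.045/(0.0658×18.3) = 0.03737 K/W
R_plywood = L/(kA) = 0.14/(0.141×18.3) = 0.05426 K/W
R_total = 0.09452 K/W;  Q = ΔT/R_total = 97/0.09452 = 1026 W
T_interface = T_inner − Q·ΣR(inner→interface) = 132 − 1030×0.04026

T ≈ 90.7 °C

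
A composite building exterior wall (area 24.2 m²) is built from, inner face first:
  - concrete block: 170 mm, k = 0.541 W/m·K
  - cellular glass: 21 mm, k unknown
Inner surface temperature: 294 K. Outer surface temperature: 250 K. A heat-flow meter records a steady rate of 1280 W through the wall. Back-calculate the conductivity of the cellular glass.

Series thermal resistances:
R_concrete block = L/(kA) = 0.17/(0.541×24.2) = 0.01298 K/W
Sum of known resistances R_other = 0.01298 K/W
Total R = ΔT/Q = 44/1280 = 0.03438 K/W
R_cellular glass = R_total − R_other = 0.02139 K/W
k = L/(R·A) = 0.021/(0.02139×24.2)

k ≈ 0.0406 W/(m·K)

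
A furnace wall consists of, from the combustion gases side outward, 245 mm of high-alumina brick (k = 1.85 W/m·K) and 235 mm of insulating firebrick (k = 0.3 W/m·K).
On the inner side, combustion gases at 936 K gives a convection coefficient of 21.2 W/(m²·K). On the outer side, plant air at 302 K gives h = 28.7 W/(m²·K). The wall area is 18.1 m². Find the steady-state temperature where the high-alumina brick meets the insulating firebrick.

T ≈ 822 K

Model the wall as resistances in series:
R_inner film = 1/(h_i·A) = 1/(21.2×18.1) = 0.002606 K/W
R_high-alumina brick = L/(kA) = 0.245/(1.85×18.1) = 0.007317 K/W
R_insulating firebrick = L/(kA) = 0.235/(0.3×18.1) = 0.04328 K/W
R_outer film = 1/(h_o·A) = 1/(28.7×18.1) = 0.001925 K/W
R_total = 0.05513 K/W;  Q = ΔT/R_total = 634/0.05513 = 11500 W
T_interface = T_inner − Q·ΣR(inner→interface) = 936 − 11500×0.009923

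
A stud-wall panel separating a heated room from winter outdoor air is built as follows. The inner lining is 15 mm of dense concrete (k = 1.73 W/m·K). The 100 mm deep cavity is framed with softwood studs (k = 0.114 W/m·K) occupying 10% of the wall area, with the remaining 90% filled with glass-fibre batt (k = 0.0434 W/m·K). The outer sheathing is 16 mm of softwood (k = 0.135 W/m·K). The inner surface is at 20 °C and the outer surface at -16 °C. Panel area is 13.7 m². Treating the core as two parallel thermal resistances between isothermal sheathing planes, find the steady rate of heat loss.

Q ≈ 234 W

Sheathing layers in series; stud and cavity paths in parallel between them.
R_inner = 0.015/(1.73×13.7) = 6.329×10^-4 K/W
R_stud  = 0.1/(0.114×0.1×13.7) = 0.6403 K/W
R_cav   = 0.1/(0.0434×0.9×13.7) = 0.1869 K/W
1/R_core = 1/R_stud + 1/R_cav → R_core = 0.1447 K/W
R_outer = 0.016/(0.135×13.7) = 0.008651 K/W
R_total = 0.1539 K/W
Q = ΔT/R_total = 36/0.1539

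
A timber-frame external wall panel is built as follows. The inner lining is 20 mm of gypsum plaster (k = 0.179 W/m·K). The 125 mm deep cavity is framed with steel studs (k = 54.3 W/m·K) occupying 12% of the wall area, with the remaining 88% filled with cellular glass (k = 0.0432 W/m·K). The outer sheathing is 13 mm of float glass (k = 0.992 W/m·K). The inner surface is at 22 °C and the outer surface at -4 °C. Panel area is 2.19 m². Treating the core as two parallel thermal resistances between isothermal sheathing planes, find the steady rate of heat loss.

Q ≈ 396 W

Sheathing layers in series; stud and cavity paths in parallel between them.
R_inner = 0.02/(0.179×2.19) = 0.05102 K/W
R_stud  = 0.125/(54.3×0.12×2.19) = 0.00876 K/W
R_cav   = 0.125/(0.0432×0.88×2.19) = 1.501 K/W
1/R_core = 1/R_stud + 1/R_cav → R_core = 0.008709 K/W
R_outer = 0.013/(0.992×2.19) = 0.005984 K/W
R_total = 0.06571 K/W
Q = ΔT/R_total = 26/0.06571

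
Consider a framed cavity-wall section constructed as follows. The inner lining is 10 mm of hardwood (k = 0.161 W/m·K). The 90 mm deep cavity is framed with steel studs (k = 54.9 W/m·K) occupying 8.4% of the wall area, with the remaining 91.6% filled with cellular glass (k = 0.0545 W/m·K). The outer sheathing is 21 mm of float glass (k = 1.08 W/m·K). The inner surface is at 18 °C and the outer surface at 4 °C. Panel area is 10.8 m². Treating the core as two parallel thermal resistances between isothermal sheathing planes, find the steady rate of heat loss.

Sheathing layers in series; stud and cavity paths in parallel between them.
R_inner = 0.01/(0.161×10.8) = 0.005751 K/W
R_stud  = 0.09/(54.9×0.084×10.8) = 0.001807 K/W
R_cav   = 0.09/(0.0545×0.916×10.8) = 0.1669 K/W
1/R_core = 1/R_stud + 1/R_cav → R_core = 0.001788 K/W
R_outer = 0.021/(1.08×10.8) = 0.0018 K/W
R_total = 0.009339 K/W
Q = ΔT/R_total = 14/0.009339

Q ≈ 1500 W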